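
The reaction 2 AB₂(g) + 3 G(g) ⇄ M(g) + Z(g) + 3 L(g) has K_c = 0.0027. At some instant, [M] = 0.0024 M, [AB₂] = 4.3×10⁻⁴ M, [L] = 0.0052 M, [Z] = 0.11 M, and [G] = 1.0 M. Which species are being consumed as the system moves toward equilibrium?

AB₂, G (reactants)

Q_c = [M]·[Z]·[L]³ / ([AB₂]²·[G]³) = (0.0024)·(0.11)·(0.0052)³ / ((4.3×10⁻⁴)²·(1.0)³) = 2.0×10⁻⁴
Q_c = 2.0×10⁻⁴ < K_c = 0.0027: net forward reaction.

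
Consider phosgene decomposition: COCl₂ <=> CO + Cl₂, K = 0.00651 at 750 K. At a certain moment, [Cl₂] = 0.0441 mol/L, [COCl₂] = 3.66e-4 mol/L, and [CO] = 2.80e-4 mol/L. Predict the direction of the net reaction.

Q = [CO]·[Cl₂] / [COCl₂] = (2.80e-4)·(0.0441) / (3.66e-4) = 0.0337
Q = 0.0337 > K = 0.00651, so the reverse reaction proceeds.

reverse (toward reactants)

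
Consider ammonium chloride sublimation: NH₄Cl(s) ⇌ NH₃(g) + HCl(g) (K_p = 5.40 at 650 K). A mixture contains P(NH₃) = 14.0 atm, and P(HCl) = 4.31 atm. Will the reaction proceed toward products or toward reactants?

to the left

(NH₄Cl is a pure solid — omitted from Q_p.)
Q_p = P(NH₃)·P(HCl) = (14.0)·(4.31) = 60.3
Q_p = 60.3 > K_p = 5.40, so the reverse reaction proceeds.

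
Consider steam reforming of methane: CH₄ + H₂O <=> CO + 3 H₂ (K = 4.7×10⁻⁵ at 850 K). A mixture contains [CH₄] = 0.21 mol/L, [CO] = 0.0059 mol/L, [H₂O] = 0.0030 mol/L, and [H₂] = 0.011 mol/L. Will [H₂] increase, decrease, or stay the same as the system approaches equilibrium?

increase

Q = [CO]·[H₂]³ / ([CH₄]·[H₂O]) = (0.0059)·(0.011)³ / ((0.21)·(0.0030)) = 1.2×10⁻⁵
Q = 1.2×10⁻⁵ < K = 4.7×10⁻⁵: net forward reaction.
H₂ is a product, so it increases.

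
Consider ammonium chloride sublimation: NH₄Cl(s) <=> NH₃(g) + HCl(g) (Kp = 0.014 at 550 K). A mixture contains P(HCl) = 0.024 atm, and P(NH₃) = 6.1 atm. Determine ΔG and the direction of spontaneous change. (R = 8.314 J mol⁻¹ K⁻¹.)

ΔG = 10.7 kJ/mol; the forward reaction is non-spontaneous

(NH₄Cl is a pure solid — omitted from Qp.)
Qp = P(NH₃)·P(HCl) = (6.1)·(0.024) = 0.146
ΔG = RT ln(Qp/Kp) = (8.314 J mol⁻¹ K⁻¹)(550 K) × ln(0.146/0.014)
   = (4.573 kJ/mol)(2.345) = 10.7 kJ/mol
ΔG > 0, so the forward reaction is non-spontaneous (proceeds in reverse).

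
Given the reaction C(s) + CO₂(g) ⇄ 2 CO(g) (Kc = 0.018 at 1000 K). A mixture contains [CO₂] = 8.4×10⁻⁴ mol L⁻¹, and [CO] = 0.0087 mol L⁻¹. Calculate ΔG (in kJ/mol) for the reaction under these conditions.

(C is a pure solid — omitted from Qc.)
Qc = [CO]² / [CO₂] = (0.0087)² / (8.4×10⁻⁴) = 0.0901
ΔG = RT ln(Qc/Kc) = (8.314 J mol⁻¹ K⁻¹)(1000 K) × ln(0.0901/0.018)
   = (8.314 kJ/mol)(1.611) = 13.4 kJ/mol
ΔG > 0, so the forward reaction is non-spontaneous (proceeds in reverse).

ΔG = 13.4 kJ/mol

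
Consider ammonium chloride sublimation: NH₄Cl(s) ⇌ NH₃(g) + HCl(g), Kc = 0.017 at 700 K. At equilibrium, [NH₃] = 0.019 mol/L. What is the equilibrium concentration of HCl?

[HCl] = 0.89 mol/L

(NH₄Cl is a pure solid — omitted from Kc.)
At equilibrium, Kc = [NH₃]·[HCl] = 0.017.
(0.019)·([HCl]) = 0.017
[HCl] = 0.895 = 0.89 mol/L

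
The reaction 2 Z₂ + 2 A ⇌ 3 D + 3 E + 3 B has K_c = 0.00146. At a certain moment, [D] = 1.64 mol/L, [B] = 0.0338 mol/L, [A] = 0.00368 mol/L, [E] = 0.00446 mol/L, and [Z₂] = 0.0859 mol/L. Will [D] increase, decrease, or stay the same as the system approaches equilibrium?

increase

Q_c = [D]³·[E]³·[B]³ / ([Z₂]²·[A]²) = (1.64)³·(0.00446)³·(0.0338)³ / ((0.0859)²·(0.00368)²) = 1.51×10⁻⁴
Q_c = 1.51×10⁻⁴ < K_c = 0.00146: net forward reaction.
D is a product, so it increases.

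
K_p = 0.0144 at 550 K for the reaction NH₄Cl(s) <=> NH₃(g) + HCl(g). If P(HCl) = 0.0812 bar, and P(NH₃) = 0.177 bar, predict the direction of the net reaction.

no net change (already at equilibrium)

(NH₄Cl is a pure solid — omitted from Q_p.)
Q_p = P(NH₃)·P(HCl) = (0.177)·(0.0812) = 0.0144
Q_p = 0.0144 = K_p, so the system is already at equilibrium.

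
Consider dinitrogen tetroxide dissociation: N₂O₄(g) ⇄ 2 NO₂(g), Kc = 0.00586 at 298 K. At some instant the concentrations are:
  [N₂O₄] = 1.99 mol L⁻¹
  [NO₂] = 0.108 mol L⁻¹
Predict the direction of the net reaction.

at equilibrium

Qc = [NO₂]² / [N₂O₄] = (0.108)² / (1.99) = 0.00586
Qc = 0.00586 = Kc, so the system is already at equilibrium.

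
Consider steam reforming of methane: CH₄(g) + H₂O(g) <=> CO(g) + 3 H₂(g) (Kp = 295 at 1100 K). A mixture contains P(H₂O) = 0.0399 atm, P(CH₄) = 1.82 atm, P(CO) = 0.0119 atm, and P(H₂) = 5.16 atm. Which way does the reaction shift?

toward products

Qp = P(CO)·P(H₂)³ / (P(CH₄)·P(H₂O)) = (0.0119)·(5.16)³ / ((1.82)·(0.0399)) = 22.5
Qp = 22.5 < Kp = 295, so the forward reaction proceeds.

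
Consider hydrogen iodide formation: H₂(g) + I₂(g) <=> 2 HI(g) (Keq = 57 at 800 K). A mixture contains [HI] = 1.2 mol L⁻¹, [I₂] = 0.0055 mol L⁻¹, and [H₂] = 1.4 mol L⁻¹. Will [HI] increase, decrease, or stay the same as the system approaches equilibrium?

Q = [HI]² / ([H₂]·[I₂]) = (1.2)² / ((1.4)·(0.0055)) = 190
Q = 190 > Keq = 57: net reverse reaction.
HI is a product, so it decreases.

decrease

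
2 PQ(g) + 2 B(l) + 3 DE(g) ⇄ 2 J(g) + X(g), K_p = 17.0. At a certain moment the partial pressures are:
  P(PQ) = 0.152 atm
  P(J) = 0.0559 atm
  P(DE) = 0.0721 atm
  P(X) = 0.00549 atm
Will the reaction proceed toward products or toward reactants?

(B is a pure liquid — omitted from Q_p.)
Q_p = P(J)²·P(X) / (P(PQ)²·P(DE)³) = (0.0559)²·(0.00549) / ((0.152)²·(0.0721)³) = 1.98
Q_p = 1.98 < K_p = 17.0, so the forward reaction proceeds.

toward products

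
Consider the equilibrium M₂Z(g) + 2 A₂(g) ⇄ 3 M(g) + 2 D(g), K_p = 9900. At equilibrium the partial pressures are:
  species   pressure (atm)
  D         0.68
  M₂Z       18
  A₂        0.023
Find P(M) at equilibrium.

P(M) = 5.9 atm

At equilibrium, K_p = P(M)³·P(D)² / (P(M₂Z)·P(A₂)²) = 9900.
(P(M))³·(0.68)² / ((18)·(0.023)²) = 9900
P(M)³ = 204 ⇒ P(M) = 5.9 atm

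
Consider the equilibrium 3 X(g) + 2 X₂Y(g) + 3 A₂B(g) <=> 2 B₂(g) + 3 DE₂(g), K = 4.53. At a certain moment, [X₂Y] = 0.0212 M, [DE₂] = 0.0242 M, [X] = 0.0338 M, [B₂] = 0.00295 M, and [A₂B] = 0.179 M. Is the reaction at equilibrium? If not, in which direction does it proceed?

Q = [B₂]²·[DE₂]³ / ([X]³·[X₂Y]²·[A₂B]³) = (0.00295)²·(0.0242)³ / ((0.0338)³·(0.0212)²·(0.179)³) = 1.24
Q = 1.24 < K = 4.53, so the forward reaction proceeds.

toward products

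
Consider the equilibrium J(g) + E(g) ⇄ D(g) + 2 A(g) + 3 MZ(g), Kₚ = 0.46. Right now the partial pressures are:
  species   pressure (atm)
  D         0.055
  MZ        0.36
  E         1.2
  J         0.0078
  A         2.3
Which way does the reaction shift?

in the reverse direction

Qₚ = P(D)·P(A)²·P(MZ)³ / (P(J)·P(E)) = (0.055)·(2.3)²·(0.36)³ / ((0.0078)·(1.2)) = 1.5
Qₚ = 1.5 > Kₚ = 0.46, so the reverse reaction proceeds.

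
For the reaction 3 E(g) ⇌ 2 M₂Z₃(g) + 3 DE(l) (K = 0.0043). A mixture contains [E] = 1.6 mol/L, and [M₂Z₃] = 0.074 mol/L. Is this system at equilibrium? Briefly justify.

no; Q < K, reaction proceeds forward

(DE is a pure liquid — omitted from Q.)
Q = [M₂Z₃]² / [E]³ = (0.074)² / (1.6)³ = 0.0013
Q = 0.0013 < K = 0.0043: net forward reaction.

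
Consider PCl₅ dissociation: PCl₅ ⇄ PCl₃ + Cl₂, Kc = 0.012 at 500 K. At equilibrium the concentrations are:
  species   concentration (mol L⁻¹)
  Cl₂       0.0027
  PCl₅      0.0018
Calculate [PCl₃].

At equilibrium, Kc = [PCl₃]·[Cl₂] / [PCl₅] = 0.012.
([PCl₃])·(0.0027) / (0.0018) = 0.012
[PCl₃] = 0.00800 = 0.0080 mol L⁻¹

[PCl₃] = 0.0080 mol L⁻¹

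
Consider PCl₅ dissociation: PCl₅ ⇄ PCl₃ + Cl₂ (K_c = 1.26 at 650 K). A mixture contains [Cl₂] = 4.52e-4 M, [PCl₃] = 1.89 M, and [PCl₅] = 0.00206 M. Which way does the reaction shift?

to the right

Q_c = [PCl₃]·[Cl₂] / [PCl₅] = (1.89)·(4.52e-4) / (0.00206) = 0.415
Q_c = 0.415 < K_c = 1.26, so the forward reaction proceeds.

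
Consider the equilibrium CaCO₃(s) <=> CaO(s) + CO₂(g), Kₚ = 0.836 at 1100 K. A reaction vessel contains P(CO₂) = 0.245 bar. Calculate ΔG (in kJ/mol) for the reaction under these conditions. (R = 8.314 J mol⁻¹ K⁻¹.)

ΔG = -11.2 kJ/mol

(CaCO₃, CaO are pure solids — omitted from Qₚ.)
Qₚ = P(CO₂) = 0.245
ΔG = RT ln(Qₚ/Kₚ) = (8.314 J mol⁻¹ K⁻¹)(1100 K) × ln(0.245/0.836)
   = (9.145 kJ/mol)(-1.227) = -11.2 kJ/mol
ΔG < 0, so the forward reaction is spontaneous (proceeds forward).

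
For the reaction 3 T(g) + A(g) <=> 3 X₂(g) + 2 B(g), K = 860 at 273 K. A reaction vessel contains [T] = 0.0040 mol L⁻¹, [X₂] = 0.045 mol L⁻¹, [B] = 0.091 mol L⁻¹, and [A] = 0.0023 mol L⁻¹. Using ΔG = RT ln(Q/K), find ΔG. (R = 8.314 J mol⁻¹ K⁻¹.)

Q = [X₂]³·[B]² / ([T]³·[A]) = (0.045)³·(0.091)² / ((0.0040)³·(0.0023)) = 5130
ΔG = RT ln(Q/K) = (8.314 J mol⁻¹ K⁻¹)(273 K) × ln(5130/860)
   = (2.270 kJ/mol)(1.786) = 4.05 kJ/mol
ΔG > 0, so the forward reaction is non-spontaneous (proceeds in reverse).

ΔG = 4.05 kJ/mol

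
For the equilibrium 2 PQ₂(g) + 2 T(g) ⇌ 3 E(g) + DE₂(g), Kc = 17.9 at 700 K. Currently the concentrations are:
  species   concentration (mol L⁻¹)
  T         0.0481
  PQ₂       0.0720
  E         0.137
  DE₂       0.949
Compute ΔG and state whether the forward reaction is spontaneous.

Qc = [E]³·[DE₂] / ([PQ₂]²·[T]²) = (0.137)³·(0.949) / ((0.0720)²·(0.0481)²) = 203
ΔG = RT ln(Qc/Kc) = (8.314 J mol⁻¹ K⁻¹)(700 K) × ln(203/17.9)
   = (5.820 kJ/mol)(2.428) = 14.1 kJ/mol
ΔG > 0, so the forward reaction is non-spontaneous (proceeds in reverse).

ΔG = 14.1 kJ/mol; the forward reaction is non-spontaneous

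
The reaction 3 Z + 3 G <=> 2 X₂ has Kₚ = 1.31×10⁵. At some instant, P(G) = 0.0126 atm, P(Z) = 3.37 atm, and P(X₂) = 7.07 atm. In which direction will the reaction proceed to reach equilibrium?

to the left

Qₚ = P(X₂)² / (P(Z)³·P(G)³) = (7.07)² / ((3.37)³·(0.0126)³) = 6.53×10⁵
Qₚ = 6.53×10⁵ > Kₚ = 1.31×10⁵, so the reverse reaction proceeds.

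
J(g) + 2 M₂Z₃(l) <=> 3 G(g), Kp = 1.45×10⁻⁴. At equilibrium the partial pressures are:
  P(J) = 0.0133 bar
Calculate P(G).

(M₂Z₃ is a pure liquid — omitted from Kp.)
At equilibrium, Kp = P(G)³ / P(J) = 1.45×10⁻⁴.
(P(G))³ / (0.0133) = 1.45×10⁻⁴
P(G)³ = 1.93×10⁻⁶ ⇒ P(G) = 0.0124 bar

P(G) = 0.0124 bar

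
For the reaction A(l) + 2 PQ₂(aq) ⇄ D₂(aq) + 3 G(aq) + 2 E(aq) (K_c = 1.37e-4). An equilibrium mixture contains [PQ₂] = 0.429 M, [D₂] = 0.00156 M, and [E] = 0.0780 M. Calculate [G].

(A is a pure liquid — omitted from K_c.)
At equilibrium, K_c = [D₂]·[G]³·[E]² / [PQ₂]² = 1.37e-4.
(0.00156)·([G])³·(0.0780)² / (0.429)² = 1.37e-4
[G]³ = 2.66 ⇒ [G] = 1.38 M

[G] = 1.38 M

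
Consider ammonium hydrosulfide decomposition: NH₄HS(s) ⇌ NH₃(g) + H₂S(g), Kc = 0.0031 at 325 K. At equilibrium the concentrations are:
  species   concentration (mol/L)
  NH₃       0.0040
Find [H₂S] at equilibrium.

[H₂S] = 0.78 mol/L

(NH₄HS is a pure solid — omitted from Kc.)
At equilibrium, Kc = [NH₃]·[H₂S] = 0.0031.
(0.0040)·([H₂S]) = 0.0031
[H₂S] = 0.775 = 0.78 mol/L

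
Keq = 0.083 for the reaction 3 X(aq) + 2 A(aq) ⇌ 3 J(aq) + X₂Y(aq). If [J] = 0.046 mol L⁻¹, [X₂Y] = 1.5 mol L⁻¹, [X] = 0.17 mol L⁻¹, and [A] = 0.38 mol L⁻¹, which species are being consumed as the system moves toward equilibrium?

J, X₂Y (products)

Q = [J]³·[X₂Y] / ([X]³·[A]²) = (0.046)³·(1.5) / ((0.17)³·(0.38)²) = 0.21
Q = 0.21 > Keq = 0.083: net reverse reaction.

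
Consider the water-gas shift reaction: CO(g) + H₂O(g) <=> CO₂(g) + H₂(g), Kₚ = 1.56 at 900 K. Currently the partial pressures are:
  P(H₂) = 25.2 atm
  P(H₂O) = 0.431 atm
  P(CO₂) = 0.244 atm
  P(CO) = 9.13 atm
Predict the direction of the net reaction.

Qₚ = P(CO₂)·P(H₂) / (P(CO)·P(H₂O)) = (0.244)·(25.2) / ((9.13)·(0.431)) = 1.56
Qₚ = 1.56 = Kₚ, so the system is already at equilibrium.

neither direction; the system is at equilibrium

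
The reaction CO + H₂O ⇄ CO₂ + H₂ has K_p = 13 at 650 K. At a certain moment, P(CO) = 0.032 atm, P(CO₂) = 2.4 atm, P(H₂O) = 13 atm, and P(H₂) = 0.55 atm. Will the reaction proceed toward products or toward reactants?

forward (toward products)

Q_p = P(CO₂)·P(H₂) / (P(CO)·P(H₂O)) = (2.4)·(0.55) / ((0.032)·(13)) = 3.2
Q_p = 3.2 < K_p = 13, so the forward reaction proceeds.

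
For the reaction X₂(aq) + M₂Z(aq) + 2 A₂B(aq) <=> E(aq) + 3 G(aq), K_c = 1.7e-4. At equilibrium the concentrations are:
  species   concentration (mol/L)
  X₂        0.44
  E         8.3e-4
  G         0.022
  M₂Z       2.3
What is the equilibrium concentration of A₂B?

[A₂B] = 0.0072 mol/L

At equilibrium, K_c = [E]·[G]³ / ([X₂]·[M₂Z]·[A₂B]²) = 1.7e-4.
(8.3e-4)·(0.022)³ / ((0.44)·(2.3)·([A₂B])²) = 1.7e-4
[A₂B]² = 5.14e-5 ⇒ [A₂B] = 0.0072 mol/L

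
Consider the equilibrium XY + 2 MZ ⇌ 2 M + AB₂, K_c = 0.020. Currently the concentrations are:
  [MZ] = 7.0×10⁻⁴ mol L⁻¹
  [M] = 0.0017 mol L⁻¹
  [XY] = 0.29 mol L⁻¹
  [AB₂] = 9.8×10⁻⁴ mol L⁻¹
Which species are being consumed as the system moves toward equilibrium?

none (at equilibrium)

Q_c = [M]²·[AB₂] / ([XY]·[MZ]²) = (0.0017)²·(9.8×10⁻⁴) / ((0.29)·(7.0×10⁻⁴)²) = 0.020
Q_c = 0.020 = K_c; the system is at equilibrium.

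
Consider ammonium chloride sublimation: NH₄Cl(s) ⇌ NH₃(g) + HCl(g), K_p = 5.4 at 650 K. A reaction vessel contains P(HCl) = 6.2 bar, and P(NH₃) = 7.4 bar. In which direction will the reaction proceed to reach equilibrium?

reverse (toward reactants)

(NH₄Cl is a pure solid — omitted from Q_p.)
Q_p = P(NH₃)·P(HCl) = (7.4)·(6.2) = 46
Q_p = 46 > K_p = 5.4, so the reverse reaction proceeds.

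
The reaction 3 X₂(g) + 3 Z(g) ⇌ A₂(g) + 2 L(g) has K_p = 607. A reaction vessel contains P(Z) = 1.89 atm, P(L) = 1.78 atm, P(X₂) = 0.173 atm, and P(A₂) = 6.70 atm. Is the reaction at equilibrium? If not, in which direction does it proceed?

neither direction; the system is at equilibrium

Q_p = P(A₂)·P(L)² / (P(X₂)³·P(Z)³) = (6.70)·(1.78)² / ((0.173)³·(1.89)³) = 607
Q_p = 607 = K_p, so the system is already at equilibrium.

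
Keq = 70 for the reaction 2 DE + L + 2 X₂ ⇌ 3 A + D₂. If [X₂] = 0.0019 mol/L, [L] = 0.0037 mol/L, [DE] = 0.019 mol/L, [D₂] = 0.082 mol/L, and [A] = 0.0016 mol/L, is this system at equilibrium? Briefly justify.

Q = [A]³·[D₂] / ([DE]²·[L]·[X₂]²) = (0.0016)³·(0.082) / ((0.019)²·(0.0037)·(0.0019)²) = 70
Q = 70 = Keq; the system is at equilibrium.

yes, at equilibrium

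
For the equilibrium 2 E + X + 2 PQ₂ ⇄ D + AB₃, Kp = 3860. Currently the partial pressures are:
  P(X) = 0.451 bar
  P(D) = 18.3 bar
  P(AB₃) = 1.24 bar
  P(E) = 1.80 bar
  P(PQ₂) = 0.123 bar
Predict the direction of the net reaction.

Qp = P(D)·P(AB₃) / (P(E)²·P(X)·P(PQ₂)²) = (18.3)·(1.24) / ((1.80)²·(0.451)·(0.123)²) = 1030
Qp = 1030 < Kp = 3860, so the forward reaction proceeds.

in the forward direction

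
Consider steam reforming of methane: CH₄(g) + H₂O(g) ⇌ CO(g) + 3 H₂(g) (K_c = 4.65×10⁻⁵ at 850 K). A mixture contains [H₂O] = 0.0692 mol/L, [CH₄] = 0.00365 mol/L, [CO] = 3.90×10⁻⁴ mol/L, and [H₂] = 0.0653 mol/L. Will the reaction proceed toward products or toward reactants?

Q_c = [CO]·[H₂]³ / ([CH₄]·[H₂O]) = (3.90×10⁻⁴)·(0.0653)³ / ((0.00365)·(0.0692)) = 4.30×10⁻⁴
Q_c = 4.30×10⁻⁴ > K_c = 4.65×10⁻⁵, so the reverse reaction proceeds.

toward reactants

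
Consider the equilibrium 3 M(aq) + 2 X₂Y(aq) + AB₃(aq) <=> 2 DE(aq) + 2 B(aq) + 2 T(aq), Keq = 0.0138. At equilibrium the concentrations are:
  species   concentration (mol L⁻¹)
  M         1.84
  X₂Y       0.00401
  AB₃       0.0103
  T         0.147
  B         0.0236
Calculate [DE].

At equilibrium, Keq = [DE]²·[B]²·[T]² / ([M]³·[X₂Y]²·[AB₃]) = 0.0138.
([DE])²·(0.0236)²·(0.147)² / ((1.84)³·(0.00401)²·(0.0103)) = 0.0138
[DE]² = 0.00118 ⇒ [DE] = 0.0344 mol L⁻¹

[DE] = 0.0344 mol L⁻¹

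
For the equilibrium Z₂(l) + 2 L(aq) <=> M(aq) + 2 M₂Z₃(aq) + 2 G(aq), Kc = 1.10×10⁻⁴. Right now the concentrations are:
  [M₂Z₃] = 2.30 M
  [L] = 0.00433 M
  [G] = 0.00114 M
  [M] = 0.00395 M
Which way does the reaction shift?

in the reverse direction

(Z₂ is a pure liquid — omitted from Qc.)
Qc = [M]·[M₂Z₃]²·[G]² / [L]² = (0.00395)·(2.30)²·(0.00114)² / (0.00433)² = 0.00145
Qc = 0.00145 > Kc = 1.10×10⁻⁴, so the reverse reaction proceeds.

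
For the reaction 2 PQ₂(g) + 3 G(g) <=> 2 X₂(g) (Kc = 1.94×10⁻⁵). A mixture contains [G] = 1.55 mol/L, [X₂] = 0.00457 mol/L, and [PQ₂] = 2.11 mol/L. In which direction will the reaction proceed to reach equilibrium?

Qc = [X₂]² / ([PQ₂]²·[G]³) = (0.00457)² / ((2.11)²·(1.55)³) = 1.26×10⁻⁶
Qc = 1.26×10⁻⁶ < Kc = 1.94×10⁻⁵, so the forward reaction proceeds.

forward (toward products)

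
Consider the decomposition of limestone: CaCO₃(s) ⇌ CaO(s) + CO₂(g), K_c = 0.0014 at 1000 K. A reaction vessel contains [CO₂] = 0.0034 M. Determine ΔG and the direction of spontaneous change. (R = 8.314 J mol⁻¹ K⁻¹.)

ΔG = 7.38 kJ/mol; the forward reaction is non-spontaneous

(CaCO₃, CaO are pure solids — omitted from Q_c.)
Q_c = [CO₂] = 0.00340
ΔG = RT ln(Q_c/K_c) = (8.314 J mol⁻¹ K⁻¹)(1000 K) × ln(0.00340/0.0014)
   = (8.314 kJ/mol)(0.8873) = 7.38 kJ/mol
ΔG > 0, so the forward reaction is non-spontaneous (proceeds in reverse).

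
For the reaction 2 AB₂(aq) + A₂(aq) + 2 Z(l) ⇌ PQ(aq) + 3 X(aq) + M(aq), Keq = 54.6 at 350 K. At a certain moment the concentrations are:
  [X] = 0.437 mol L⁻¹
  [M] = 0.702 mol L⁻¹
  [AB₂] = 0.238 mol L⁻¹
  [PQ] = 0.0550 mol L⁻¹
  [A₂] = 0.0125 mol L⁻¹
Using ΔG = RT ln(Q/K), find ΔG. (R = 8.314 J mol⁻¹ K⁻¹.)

(Z is a pure liquid — omitted from Q.)
Q = [PQ]·[X]³·[M] / ([AB₂]²·[A₂]) = (0.0550)·(0.437)³·(0.702) / ((0.238)²·(0.0125)) = 4.55
ΔG = RT ln(Q/Keq) = (8.314 J mol⁻¹ K⁻¹)(350 K) × ln(4.55/54.6)
   = (2.910 kJ/mol)(-2.485) = -7.23 kJ/mol
ΔG < 0, so the forward reaction is spontaneous (proceeds forward).

ΔG = -7.23 kJ/mol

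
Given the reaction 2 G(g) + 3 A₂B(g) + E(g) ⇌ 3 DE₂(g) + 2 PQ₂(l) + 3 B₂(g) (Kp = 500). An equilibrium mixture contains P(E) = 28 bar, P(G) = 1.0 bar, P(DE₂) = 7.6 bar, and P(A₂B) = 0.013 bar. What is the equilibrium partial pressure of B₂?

P(B₂) = 0.041 bar

(PQ₂ is a pure liquid — omitted from Kp.)
At equilibrium, Kp = P(DE₂)³·P(B₂)³ / (P(G)²·P(A₂B)³·P(E)) = 500.
(7.6)³·(P(B₂))³ / ((1.0)²·(0.013)³·(28)) = 500
P(B₂)³ = 7.01e-5 ⇒ P(B₂) = 0.041 bar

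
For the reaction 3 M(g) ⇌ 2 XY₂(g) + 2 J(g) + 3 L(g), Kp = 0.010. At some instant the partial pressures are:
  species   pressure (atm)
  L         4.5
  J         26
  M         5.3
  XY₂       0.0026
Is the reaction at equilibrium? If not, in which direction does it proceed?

in the forward direction

Qp = P(XY₂)²·P(J)²·P(L)³ / P(M)³ = (0.0026)²·(26)²·(4.5)³ / (5.3)³ = 0.0028
Qp = 0.0028 < Kp = 0.010, so the forward reaction proceeds.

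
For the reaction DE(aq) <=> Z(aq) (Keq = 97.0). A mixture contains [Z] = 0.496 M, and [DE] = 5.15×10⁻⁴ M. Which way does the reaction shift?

Q = [Z] / [DE] = (0.496) / (5.15×10⁻⁴) = 963
Q = 963 > Keq = 97.0, so the reverse reaction proceeds.

toward reactants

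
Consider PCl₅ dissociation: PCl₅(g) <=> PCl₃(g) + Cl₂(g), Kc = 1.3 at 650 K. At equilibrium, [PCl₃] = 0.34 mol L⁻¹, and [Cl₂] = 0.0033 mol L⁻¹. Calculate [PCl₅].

[PCl₅] = 8.6×10⁻⁴ mol L⁻¹

At equilibrium, Kc = [PCl₃]·[Cl₂] / [PCl₅] = 1.3.
(0.34)·(0.0033) / ([PCl₅]) = 1.3
[PCl₅] = 8.63×10⁻⁴ = 8.6×10⁻⁴ mol L⁻¹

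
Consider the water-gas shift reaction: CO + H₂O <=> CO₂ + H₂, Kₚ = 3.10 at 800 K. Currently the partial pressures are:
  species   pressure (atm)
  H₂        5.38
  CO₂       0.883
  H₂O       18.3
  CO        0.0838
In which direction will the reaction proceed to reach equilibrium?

Qₚ = P(CO₂)·P(H₂) / (P(CO)·P(H₂O)) = (0.883)·(5.38) / ((0.0838)·(18.3)) = 3.10
Qₚ = 3.10 = Kₚ, so the system is already at equilibrium.

neither direction; the system is at equilibrium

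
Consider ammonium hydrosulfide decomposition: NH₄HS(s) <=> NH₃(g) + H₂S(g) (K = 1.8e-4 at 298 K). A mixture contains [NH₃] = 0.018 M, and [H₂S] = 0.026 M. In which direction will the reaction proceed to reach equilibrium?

(NH₄HS is a pure solid — omitted from Q.)
Q = [NH₃]·[H₂S] = (0.018)·(0.026) = 4.7e-4
Q = 4.7e-4 > K = 1.8e-4, so the reverse reaction proceeds.

to the left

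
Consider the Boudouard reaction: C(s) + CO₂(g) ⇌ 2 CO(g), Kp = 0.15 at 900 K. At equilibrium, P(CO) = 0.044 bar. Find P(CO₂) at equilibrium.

(C is a pure solid — omitted from Kp.)
At equilibrium, Kp = P(CO)² / P(CO₂) = 0.15.
(0.044)² / (P(CO₂)) = 0.15
P(CO₂) = 0.0129 = 0.013 bar

P(CO₂) = 0.013 bar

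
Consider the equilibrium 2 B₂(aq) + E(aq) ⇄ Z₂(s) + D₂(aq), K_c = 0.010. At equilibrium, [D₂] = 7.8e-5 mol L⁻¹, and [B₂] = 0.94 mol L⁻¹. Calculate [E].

(Z₂ is a pure solid — omitted from K_c.)
At equilibrium, K_c = [D₂] / ([B₂]²·[E]) = 0.010.
(7.8e-5) / ((0.94)²·([E])) = 0.010
[E] = 0.00883 = 0.0088 mol L⁻¹

[E] = 0.0088 mol L⁻¹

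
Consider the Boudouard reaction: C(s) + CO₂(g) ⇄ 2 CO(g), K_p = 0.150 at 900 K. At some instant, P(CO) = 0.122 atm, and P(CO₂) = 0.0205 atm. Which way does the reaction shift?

reverse (toward reactants)

(C is a pure solid — omitted from Q_p.)
Q_p = P(CO)² / P(CO₂) = (0.122)² / (0.0205) = 0.726
Q_p = 0.726 > K_p = 0.150, so the reverse reaction proceeds.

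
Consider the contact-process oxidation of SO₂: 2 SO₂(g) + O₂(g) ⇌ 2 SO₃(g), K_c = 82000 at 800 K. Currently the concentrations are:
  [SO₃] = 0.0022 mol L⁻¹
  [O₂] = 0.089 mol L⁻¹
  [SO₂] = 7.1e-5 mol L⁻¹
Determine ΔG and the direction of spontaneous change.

ΔG = -13.5 kJ/mol; the forward reaction is spontaneous

Q_c = [SO₃]² / ([SO₂]²·[O₂]) = (0.0022)² / ((7.1e-5)²·(0.089)) = 10800
ΔG = RT ln(Q_c/K_c) = (8.314 J mol⁻¹ K⁻¹)(800 K) × ln(10800/82000)
   = (6.651 kJ/mol)(-2.027) = -13.5 kJ/mol
ΔG < 0, so the forward reaction is spontaneous (proceeds forward).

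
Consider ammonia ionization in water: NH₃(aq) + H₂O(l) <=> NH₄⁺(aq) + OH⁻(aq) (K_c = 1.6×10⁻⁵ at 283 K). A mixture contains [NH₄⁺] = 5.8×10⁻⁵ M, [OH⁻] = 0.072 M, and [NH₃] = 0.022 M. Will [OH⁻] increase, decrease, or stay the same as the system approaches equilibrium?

(H₂O is a pure liquid — omitted from Q_c.)
Q_c = [NH₄⁺]·[OH⁻] / [NH₃] = (5.8×10⁻⁵)·(0.072) / (0.022) = 1.9×10⁻⁴
Q_c = 1.9×10⁻⁴ > K_c = 1.6×10⁻⁵: net reverse reaction.
OH⁻ is a product, so it decreases.

decrease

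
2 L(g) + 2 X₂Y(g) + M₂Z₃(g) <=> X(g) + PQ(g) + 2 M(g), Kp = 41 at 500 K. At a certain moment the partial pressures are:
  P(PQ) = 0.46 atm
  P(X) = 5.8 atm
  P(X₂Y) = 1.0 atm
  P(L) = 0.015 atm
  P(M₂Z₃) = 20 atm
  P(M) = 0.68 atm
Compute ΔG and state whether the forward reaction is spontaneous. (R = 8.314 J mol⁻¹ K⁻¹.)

Qp = P(X)·P(PQ)·P(M)² / (P(L)²·P(X₂Y)²·P(M₂Z₃)) = (5.8)·(0.46)·(0.68)² / ((0.015)²·(1.0)²·(20)) = 274
ΔG = RT ln(Qp/Kp) = (8.314 J mol⁻¹ K⁻¹)(500 K) × ln(274/41)
   = (4.157 kJ/mol)(1.900) = 7.90 kJ/mol
ΔG > 0, so the forward reaction is non-spontaneous (proceeds in reverse).

ΔG = 7.90 kJ/mol; the forward reaction is non-spontaneous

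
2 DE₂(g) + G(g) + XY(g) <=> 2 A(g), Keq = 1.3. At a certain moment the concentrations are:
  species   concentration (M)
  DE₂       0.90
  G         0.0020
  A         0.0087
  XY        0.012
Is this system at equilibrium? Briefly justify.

Q = [A]² / ([DE₂]²·[G]·[XY]) = (0.0087)² / ((0.90)²·(0.0020)·(0.012)) = 3.9
Q = 3.9 > Keq = 1.3: net reverse reaction.

no; Q > K, reaction proceeds in reverse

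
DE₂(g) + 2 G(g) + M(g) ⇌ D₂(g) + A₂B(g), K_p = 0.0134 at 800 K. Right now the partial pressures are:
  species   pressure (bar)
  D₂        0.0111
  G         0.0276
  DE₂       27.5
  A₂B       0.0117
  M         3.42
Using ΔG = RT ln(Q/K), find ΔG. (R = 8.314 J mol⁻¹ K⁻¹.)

ΔG = -13.3 kJ/mol

Q_p = P(D₂)·P(A₂B) / (P(DE₂)·P(G)²·P(M)) = (0.0111)·(0.0117) / ((27.5)·(0.0276)²·(3.42)) = 0.00181
ΔG = RT ln(Q_p/K_p) = (8.314 J mol⁻¹ K⁻¹)(800 K) × ln(0.00181/0.0134)
   = (6.651 kJ/mol)(-2.002) = -13.3 kJ/mol
ΔG < 0, so the forward reaction is spontaneous (proceeds forward).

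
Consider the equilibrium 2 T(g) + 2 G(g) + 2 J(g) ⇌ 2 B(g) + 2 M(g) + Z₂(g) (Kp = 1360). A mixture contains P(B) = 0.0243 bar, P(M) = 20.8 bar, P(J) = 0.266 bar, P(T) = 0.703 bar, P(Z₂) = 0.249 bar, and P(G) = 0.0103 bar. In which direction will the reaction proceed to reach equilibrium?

Qp = P(B)²·P(M)²·P(Z₂) / (P(T)²·P(G)²·P(J)²) = (0.0243)²·(20.8)²·(0.249) / ((0.703)²·(0.0103)²·(0.266)²) = 17100
Qp = 17100 > Kp = 1360, so the reverse reaction proceeds.

to the left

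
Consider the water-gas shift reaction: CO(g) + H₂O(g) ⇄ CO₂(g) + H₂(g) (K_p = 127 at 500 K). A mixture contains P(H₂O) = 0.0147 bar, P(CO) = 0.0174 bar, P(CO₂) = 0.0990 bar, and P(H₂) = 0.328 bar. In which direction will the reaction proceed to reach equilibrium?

Q_p = P(CO₂)·P(H₂) / (P(CO)·P(H₂O)) = (0.0990)·(0.328) / ((0.0174)·(0.0147)) = 127
Q_p = 127 = K_p, so the system is already at equilibrium.

at equilibrium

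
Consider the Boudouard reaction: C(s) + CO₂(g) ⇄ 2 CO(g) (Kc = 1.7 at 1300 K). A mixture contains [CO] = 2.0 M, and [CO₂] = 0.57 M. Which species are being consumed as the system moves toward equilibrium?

CO (products)

(C is a pure solid — omitted from Qc.)
Qc = [CO]² / [CO₂] = (2.0)² / (0.57) = 7.0
Qc = 7.0 > Kc = 1.7: net reverse reaction.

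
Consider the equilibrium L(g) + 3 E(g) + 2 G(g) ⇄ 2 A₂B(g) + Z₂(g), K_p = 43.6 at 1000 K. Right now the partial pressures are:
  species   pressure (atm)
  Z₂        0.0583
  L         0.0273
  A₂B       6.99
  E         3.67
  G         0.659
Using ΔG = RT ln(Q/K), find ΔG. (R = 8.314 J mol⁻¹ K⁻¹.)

ΔG = -18.2 kJ/mol

Q_p = P(A₂B)²·P(Z₂) / (P(L)·P(E)³·P(G)²) = (6.99)²·(0.0583) / ((0.0273)·(3.67)³·(0.659)²) = 4.86
ΔG = RT ln(Q_p/K_p) = (8.314 J mol⁻¹ K⁻¹)(1000 K) × ln(4.86/43.6)
   = (8.314 kJ/mol)(-2.194) = -18.2 kJ/mol
ΔG < 0, so the forward reaction is spontaneous (proceeds forward).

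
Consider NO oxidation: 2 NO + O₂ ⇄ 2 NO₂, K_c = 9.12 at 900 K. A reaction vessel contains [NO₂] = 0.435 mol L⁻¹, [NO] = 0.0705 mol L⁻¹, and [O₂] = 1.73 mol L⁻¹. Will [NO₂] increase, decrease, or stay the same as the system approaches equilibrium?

decrease

Q_c = [NO₂]² / ([NO]²·[O₂]) = (0.435)² / ((0.0705)²·(1.73)) = 22.0
Q_c = 22.0 > K_c = 9.12: net reverse reaction.
NO₂ is a product, so it decreases.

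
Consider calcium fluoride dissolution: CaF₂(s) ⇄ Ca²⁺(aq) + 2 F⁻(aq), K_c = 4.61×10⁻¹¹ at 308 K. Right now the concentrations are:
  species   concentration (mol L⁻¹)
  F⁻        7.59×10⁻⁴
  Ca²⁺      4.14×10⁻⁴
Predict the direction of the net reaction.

(CaF₂ is a pure solid — omitted from Q_c.)
Q_c = [Ca²⁺]·[F⁻]² = (4.14×10⁻⁴)·(7.59×10⁻⁴)² = 2.38×10⁻¹⁰
Q_c = 2.38×10⁻¹⁰ > K_c = 4.61×10⁻¹¹, so the reverse reaction proceeds.

to the left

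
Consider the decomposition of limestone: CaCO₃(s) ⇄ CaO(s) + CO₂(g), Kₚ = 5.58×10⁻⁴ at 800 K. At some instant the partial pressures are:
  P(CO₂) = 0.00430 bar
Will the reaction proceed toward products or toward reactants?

to the left

(CaCO₃, CaO are pure solids — omitted from Qₚ.)
Qₚ = P(CO₂) = 0.00430
Qₚ = 0.00430 > Kₚ = 5.58×10⁻⁴, so the reverse reaction proceeds.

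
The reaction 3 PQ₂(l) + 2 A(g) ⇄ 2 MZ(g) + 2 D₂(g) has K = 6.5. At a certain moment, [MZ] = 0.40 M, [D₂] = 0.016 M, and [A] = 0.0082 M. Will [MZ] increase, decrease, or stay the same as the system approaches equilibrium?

increase

(PQ₂ is a pure liquid — omitted from Q.)
Q = [MZ]²·[D₂]² / [A]² = (0.40)²·(0.016)² / (0.0082)² = 0.61
Q = 0.61 < K = 6.5: net forward reaction.
MZ is a product, so it increases.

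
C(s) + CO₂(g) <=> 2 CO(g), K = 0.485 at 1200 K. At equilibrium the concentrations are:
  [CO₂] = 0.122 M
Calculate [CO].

[CO] = 0.243 M

(C is a pure solid — omitted from K.)
At equilibrium, K = [CO]² / [CO₂] = 0.485.
([CO])² / (0.122) = 0.485
[CO]² = 0.0592 ⇒ [CO] = 0.243 M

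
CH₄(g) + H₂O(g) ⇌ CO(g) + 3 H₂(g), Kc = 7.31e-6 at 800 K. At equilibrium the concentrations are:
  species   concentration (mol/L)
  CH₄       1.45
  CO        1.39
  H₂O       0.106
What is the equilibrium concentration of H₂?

[H₂] = 0.00932 mol/L

At equilibrium, Kc = [CO]·[H₂]³ / ([CH₄]·[H₂O]) = 7.31e-6.
(1.39)·([H₂])³ / ((1.45)·(0.106)) = 7.31e-6
[H₂]³ = 8.08e-7 ⇒ [H₂] = 0.00932 mol/L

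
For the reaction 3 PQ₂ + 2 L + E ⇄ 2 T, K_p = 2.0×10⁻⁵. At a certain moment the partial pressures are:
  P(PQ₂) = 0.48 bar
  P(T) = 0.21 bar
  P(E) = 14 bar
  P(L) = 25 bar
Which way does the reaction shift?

Q_p = P(T)² / (P(PQ₂)³·P(L)²·P(E)) = (0.21)² / ((0.48)³·(25)²·(14)) = 4.6×10⁻⁵
Q_p = 4.6×10⁻⁵ > K_p = 2.0×10⁻⁵, so the reverse reaction proceeds.

to the left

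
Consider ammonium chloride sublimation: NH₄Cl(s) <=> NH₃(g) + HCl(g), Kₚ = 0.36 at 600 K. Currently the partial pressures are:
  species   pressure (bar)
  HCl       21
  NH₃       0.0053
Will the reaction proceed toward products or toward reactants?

(NH₄Cl is a pure solid — omitted from Qₚ.)
Qₚ = P(NH₃)·P(HCl) = (0.0053)·(21) = 0.11
Qₚ = 0.11 < Kₚ = 0.36, so the forward reaction proceeds.

forward (toward products)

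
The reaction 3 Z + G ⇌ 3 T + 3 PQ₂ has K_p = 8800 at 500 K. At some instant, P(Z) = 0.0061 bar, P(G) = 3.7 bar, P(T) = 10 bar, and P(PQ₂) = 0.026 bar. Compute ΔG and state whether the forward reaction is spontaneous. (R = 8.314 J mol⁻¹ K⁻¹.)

Q_p = P(T)³·P(PQ₂)³ / (P(Z)³·P(G)) = (10)³·(0.026)³ / ((0.0061)³·(3.7)) = 20900
ΔG = RT ln(Q_p/K_p) = (8.314 J mol⁻¹ K⁻¹)(500 K) × ln(20900/8800)
   = (4.157 kJ/mol)(0.8650) = 3.60 kJ/mol
ΔG > 0, so the forward reaction is non-spontaneous (proceeds in reverse).

ΔG = 3.60 kJ/mol; the forward reaction is non-spontaneous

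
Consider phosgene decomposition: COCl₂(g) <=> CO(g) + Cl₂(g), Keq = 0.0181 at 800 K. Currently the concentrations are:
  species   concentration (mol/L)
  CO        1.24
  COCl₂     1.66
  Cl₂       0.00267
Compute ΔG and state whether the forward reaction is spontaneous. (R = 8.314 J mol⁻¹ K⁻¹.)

Q = [CO]·[Cl₂] / [COCl₂] = (1.24)·(0.00267) / (1.66) = 0.00199
ΔG = RT ln(Q/Keq) = (8.314 J mol⁻¹ K⁻¹)(800 K) × ln(0.00199/0.0181)
   = (6.651 kJ/mol)(-2.208) = -14.7 kJ/mol
ΔG < 0, so the forward reaction is spontaneous (proceeds forward).

ΔG = -14.7 kJ/mol; the forward reaction is spontaneous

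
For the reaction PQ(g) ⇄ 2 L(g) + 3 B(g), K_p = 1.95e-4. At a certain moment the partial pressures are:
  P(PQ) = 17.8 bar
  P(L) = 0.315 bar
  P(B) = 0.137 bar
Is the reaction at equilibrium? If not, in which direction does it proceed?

toward products

Q_p = P(L)²·P(B)³ / P(PQ) = (0.315)²·(0.137)³ / (17.8) = 1.43e-5
Q_p = 1.43e-5 < K_p = 1.95e-4, so the forward reaction proceeds.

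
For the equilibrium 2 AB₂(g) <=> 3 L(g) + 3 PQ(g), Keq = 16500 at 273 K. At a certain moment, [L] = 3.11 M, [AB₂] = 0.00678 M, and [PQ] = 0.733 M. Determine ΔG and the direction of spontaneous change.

ΔG = 6.24 kJ/mol; the forward reaction is non-spontaneous

Q = [L]³·[PQ]³ / [AB₂]² = (3.11)³·(0.733)³ / (0.00678)² = 2.58e5
ΔG = RT ln(Q/Keq) = (8.314 J mol⁻¹ K⁻¹)(273 K) × ln(2.58e5/16500)
   = (2.270 kJ/mol)(2.750) = 6.24 kJ/mol
ΔG > 0, so the forward reaction is non-spontaneous (proceeds in reverse).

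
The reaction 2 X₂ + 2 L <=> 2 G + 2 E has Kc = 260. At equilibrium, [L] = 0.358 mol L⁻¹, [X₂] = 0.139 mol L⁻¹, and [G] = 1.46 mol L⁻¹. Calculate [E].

At equilibrium, Kc = [G]²·[E]² / ([X₂]²·[L]²) = 260.
(1.46)²·([E])² / ((0.139)²·(0.358)²) = 260
[E]² = 0.302 ⇒ [E] = 0.550 mol L⁻¹

[E] = 0.550 mol L⁻¹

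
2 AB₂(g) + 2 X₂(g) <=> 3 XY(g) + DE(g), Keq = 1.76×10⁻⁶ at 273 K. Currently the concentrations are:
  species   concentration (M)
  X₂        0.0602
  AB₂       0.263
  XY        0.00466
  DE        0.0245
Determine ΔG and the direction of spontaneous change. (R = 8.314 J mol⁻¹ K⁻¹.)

ΔG = 3.92 kJ/mol; the forward reaction is non-spontaneous

Q = [XY]³·[DE] / ([AB₂]²·[X₂]²) = (0.00466)³·(0.0245) / ((0.263)²·(0.0602)²) = 9.89×10⁻⁶
ΔG = RT ln(Q/Keq) = (8.314 J mol⁻¹ K⁻¹)(273 K) × ln(9.89×10⁻⁶/1.76×10⁻⁶)
   = (2.270 kJ/mol)(1.726) = 3.92 kJ/mol
ΔG > 0, so the forward reaction is non-spontaneous (proceeds in reverse).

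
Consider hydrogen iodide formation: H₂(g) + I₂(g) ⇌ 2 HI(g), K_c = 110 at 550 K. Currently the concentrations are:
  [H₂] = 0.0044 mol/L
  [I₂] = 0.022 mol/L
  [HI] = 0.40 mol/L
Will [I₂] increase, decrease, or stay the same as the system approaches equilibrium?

Q_c = [HI]² / ([H₂]·[I₂]) = (0.40)² / ((0.0044)·(0.022)) = 1700
Q_c = 1700 > K_c = 110: net reverse reaction.
I₂ is a reactant, so it increases.

increase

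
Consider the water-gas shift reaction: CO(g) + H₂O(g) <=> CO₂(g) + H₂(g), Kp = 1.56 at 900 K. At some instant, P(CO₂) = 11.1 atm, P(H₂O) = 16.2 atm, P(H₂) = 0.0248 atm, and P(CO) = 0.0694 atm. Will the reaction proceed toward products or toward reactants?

Qp = P(CO₂)·P(H₂) / (P(CO)·P(H₂O)) = (11.1)·(0.0248) / ((0.0694)·(16.2)) = 0.245
Qp = 0.245 < Kp = 1.56, so the forward reaction proceeds.

in the forward direction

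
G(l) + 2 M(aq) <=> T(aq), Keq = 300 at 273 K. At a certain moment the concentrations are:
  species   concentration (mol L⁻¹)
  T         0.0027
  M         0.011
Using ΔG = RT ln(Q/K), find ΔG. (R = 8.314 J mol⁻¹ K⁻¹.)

ΔG = -5.90 kJ/mol

(G is a pure liquid — omitted from Q.)
Q = [T] / [M]² = (0.0027) / (0.011)² = 22.3
ΔG = RT ln(Q/Keq) = (8.314 J mol⁻¹ K⁻¹)(273 K) × ln(22.3/300)
   = (2.270 kJ/mol)(-2.599) = -5.90 kJ/mol
ΔG < 0, so the forward reaction is spontaneous (proceeds forward).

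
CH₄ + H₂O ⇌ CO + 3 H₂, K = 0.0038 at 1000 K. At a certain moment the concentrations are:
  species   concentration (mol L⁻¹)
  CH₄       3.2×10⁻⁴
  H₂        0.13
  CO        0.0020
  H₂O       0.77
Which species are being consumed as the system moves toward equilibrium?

Q = [CO]·[H₂]³ / ([CH₄]·[H₂O]) = (0.0020)·(0.13)³ / ((3.2×10⁻⁴)·(0.77)) = 0.018
Q = 0.018 > K = 0.0038: net reverse reaction.

CO, H₂ (products)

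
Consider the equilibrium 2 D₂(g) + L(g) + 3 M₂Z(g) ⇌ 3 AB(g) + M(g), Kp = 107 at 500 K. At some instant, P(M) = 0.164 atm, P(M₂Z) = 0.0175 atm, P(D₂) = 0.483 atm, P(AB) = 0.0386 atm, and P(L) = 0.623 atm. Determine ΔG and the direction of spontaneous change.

Qp = P(AB)³·P(M) / (P(D₂)²·P(L)·P(M₂Z)³) = (0.0386)³·(0.164) / ((0.483)²·(0.623)·(0.0175)³) = 12.1
ΔG = RT ln(Qp/Kp) = (8.314 J mol⁻¹ K⁻¹)(500 K) × ln(12.1/107)
   = (4.157 kJ/mol)(-2.180) = -9.06 kJ/mol
ΔG < 0, so the forward reaction is spontaneous (proceeds forward).

ΔG = -9.06 kJ/mol; the forward reaction is spontaneous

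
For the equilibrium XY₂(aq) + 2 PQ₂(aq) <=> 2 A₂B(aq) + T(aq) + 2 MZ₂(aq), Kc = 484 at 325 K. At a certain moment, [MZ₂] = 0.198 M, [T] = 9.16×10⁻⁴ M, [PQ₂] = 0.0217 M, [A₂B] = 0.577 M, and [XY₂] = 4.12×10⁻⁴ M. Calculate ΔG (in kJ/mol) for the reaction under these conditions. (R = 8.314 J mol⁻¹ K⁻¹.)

Qc = [A₂B]²·[T]·[MZ₂]² / ([XY₂]·[PQ₂]²) = (0.577)²·(9.16×10⁻⁴)·(0.198)² / ((4.12×10⁻⁴)·(0.0217)²) = 61.6
ΔG = RT ln(Qc/Kc) = (8.314 J mol⁻¹ K⁻¹)(325 K) × ln(61.6/484)
   = (2.702 kJ/mol)(-2.061) = -5.57 kJ/mol
ΔG < 0, so the forward reaction is spontaneous (proceeds forward).

ΔG = -5.57 kJ/mol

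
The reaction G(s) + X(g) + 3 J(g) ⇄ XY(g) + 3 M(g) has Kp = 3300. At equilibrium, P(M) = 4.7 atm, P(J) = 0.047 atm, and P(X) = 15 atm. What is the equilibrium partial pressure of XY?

P(XY) = 0.049 atm

(G is a pure solid — omitted from Kp.)
At equilibrium, Kp = P(XY)·P(M)³ / (P(X)·P(J)³) = 3300.
(P(XY))·(4.7)³ / ((15)·(0.047)³) = 3300
P(XY) = 0.0495 = 0.049 atm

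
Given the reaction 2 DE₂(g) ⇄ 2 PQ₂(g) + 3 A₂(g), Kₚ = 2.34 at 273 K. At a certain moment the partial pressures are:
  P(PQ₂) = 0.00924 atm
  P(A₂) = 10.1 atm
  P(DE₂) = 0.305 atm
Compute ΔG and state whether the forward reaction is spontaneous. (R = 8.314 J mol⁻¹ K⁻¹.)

Qₚ = P(PQ₂)²·P(A₂)³ / P(DE₂)² = (0.00924)²·(10.1)³ / (0.305)² = 0.946
ΔG = RT ln(Qₚ/Kₚ) = (8.314 J mol⁻¹ K⁻¹)(273 K) × ln(0.946/2.34)
   = (2.270 kJ/mol)(-0.9057) = -2.06 kJ/mol
ΔG < 0, so the forward reaction is spontaneous (proceeds forward).

ΔG = -2.06 kJ/mol; the forward reaction is spontaneous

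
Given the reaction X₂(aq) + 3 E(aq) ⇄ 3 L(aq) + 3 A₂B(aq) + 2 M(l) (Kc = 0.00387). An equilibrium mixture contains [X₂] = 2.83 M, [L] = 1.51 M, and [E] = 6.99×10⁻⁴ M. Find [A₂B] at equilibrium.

(M is a pure liquid — omitted from Kc.)
At equilibrium, Kc = [L]³·[A₂B]³ / ([X₂]·[E]³) = 0.00387.
(1.51)³·([A₂B])³ / ((2.83)·(6.99×10⁻⁴)³) = 0.00387
[A₂B]³ = 1.09×10⁻¹² ⇒ [A₂B] = 1.03×10⁻⁴ M

[A₂B] = 1.03×10⁻⁴ M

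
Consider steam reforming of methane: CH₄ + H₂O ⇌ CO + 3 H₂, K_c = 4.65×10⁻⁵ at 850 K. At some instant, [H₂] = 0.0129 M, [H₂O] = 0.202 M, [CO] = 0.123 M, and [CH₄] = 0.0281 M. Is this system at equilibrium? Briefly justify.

Q_c = [CO]·[H₂]³ / ([CH₄]·[H₂O]) = (0.123)·(0.0129)³ / ((0.0281)·(0.202)) = 4.65×10⁻⁵
Q_c = 4.65×10⁻⁵ = K_c; the system is at equilibrium.

yes, at equilibrium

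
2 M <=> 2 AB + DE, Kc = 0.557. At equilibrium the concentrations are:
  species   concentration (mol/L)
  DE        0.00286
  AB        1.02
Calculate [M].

[M] = 0.0731 mol/L

At equilibrium, Kc = [AB]²·[DE] / [M]² = 0.557.
(1.02)²·(0.00286) / ([M])² = 0.557
[M]² = 0.00534 ⇒ [M] = 0.0731 mol/L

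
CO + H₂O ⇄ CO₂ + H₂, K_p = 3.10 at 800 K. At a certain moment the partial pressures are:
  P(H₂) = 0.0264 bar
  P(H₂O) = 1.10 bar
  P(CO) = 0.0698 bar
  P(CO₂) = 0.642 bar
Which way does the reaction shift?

in the forward direction

Q_p = P(CO₂)·P(H₂) / (P(CO)·P(H₂O)) = (0.642)·(0.0264) / ((0.0698)·(1.10)) = 0.221
Q_p = 0.221 < K_p = 3.10, so the forward reaction proceeds.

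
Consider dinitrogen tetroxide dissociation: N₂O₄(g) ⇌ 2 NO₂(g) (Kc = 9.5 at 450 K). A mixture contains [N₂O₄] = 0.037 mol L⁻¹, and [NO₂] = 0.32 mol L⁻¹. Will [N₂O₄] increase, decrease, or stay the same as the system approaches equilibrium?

Qc = [NO₂]² / [N₂O₄] = (0.32)² / (0.037) = 2.8
Qc = 2.8 < Kc = 9.5: net forward reaction.
N₂O₄ is a reactant, so it decreases.

decrease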